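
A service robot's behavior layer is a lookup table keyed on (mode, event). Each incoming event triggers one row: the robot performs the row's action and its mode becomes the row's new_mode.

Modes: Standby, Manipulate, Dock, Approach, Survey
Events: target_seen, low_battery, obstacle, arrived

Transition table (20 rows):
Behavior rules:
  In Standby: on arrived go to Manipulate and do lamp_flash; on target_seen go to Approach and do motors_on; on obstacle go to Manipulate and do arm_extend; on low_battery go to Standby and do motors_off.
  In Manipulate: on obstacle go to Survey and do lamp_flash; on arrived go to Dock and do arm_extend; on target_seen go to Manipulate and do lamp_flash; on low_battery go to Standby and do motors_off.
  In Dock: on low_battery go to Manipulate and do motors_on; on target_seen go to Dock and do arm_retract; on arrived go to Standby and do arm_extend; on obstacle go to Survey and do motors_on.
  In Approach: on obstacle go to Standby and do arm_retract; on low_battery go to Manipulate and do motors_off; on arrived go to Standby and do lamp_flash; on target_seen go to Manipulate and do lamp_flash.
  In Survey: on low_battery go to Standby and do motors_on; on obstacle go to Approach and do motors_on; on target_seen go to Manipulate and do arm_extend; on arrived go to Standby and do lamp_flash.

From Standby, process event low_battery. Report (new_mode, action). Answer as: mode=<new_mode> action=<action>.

mode=Standby action=motors_off

current mode = Standby; filter table to that mode:
  (Standby, arrived) → (Manipulate, lamp_flash)
  (Standby, target_seen) → (Approach, motors_on)
  (Standby, obstacle) → (Manipulate, arm_extend)
  (Standby, low_battery) → (Standby, motors_off)  ← event matches
event = low_battery selects (Standby, motors_off)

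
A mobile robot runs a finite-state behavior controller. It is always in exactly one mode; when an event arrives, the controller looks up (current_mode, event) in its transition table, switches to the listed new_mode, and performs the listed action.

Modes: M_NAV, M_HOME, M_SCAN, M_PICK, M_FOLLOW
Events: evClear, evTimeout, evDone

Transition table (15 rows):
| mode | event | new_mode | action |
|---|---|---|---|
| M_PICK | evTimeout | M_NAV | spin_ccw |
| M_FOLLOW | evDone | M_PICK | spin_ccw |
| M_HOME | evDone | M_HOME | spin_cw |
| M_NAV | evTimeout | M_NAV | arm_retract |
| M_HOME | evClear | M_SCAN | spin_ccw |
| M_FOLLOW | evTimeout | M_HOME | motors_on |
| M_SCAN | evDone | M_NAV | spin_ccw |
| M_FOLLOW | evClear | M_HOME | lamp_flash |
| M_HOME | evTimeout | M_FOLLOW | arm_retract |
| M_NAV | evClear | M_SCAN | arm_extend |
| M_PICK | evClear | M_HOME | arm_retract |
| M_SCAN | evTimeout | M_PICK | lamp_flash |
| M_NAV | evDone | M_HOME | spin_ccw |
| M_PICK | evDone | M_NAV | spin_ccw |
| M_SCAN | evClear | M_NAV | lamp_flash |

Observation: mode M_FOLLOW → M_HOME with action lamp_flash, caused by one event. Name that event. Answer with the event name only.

evClear

try evClear: (M_FOLLOW, evClear) → (M_HOME, lamp_flash)  ← matches
try evTimeout: (M_FOLLOW, evTimeout) → (M_HOME, motors_on)
try evDone: (M_FOLLOW, evDone) → (M_PICK, spin_ccw)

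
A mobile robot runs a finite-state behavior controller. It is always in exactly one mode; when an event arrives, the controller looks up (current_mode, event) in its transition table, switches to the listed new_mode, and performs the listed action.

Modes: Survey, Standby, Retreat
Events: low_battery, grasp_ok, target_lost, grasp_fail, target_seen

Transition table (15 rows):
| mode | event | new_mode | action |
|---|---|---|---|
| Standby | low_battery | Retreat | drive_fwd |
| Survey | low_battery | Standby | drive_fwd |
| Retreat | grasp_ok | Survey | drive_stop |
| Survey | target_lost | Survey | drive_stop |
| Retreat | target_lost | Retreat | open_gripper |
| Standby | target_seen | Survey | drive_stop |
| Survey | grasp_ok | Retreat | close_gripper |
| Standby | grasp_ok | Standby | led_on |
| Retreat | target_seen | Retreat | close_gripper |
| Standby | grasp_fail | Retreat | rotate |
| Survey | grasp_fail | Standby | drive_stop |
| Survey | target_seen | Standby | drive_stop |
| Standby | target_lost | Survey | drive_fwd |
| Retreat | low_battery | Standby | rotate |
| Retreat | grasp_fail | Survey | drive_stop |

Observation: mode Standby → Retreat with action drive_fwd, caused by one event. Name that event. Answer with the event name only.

try low_battery: (Standby, low_battery) → (Retreat, drive_fwd)  ← matches
try grasp_ok: (Standby, grasp_ok) → (Standby, led_on)
try target_lost: (Standby, target_lost) → (Survey, drive_fwd)
try grasp_fail: (Standby, grasp_fail) → (Retreat, rotate)
try target_seen: (Standby, target_seen) → (Survey, drive_stop)

low_battery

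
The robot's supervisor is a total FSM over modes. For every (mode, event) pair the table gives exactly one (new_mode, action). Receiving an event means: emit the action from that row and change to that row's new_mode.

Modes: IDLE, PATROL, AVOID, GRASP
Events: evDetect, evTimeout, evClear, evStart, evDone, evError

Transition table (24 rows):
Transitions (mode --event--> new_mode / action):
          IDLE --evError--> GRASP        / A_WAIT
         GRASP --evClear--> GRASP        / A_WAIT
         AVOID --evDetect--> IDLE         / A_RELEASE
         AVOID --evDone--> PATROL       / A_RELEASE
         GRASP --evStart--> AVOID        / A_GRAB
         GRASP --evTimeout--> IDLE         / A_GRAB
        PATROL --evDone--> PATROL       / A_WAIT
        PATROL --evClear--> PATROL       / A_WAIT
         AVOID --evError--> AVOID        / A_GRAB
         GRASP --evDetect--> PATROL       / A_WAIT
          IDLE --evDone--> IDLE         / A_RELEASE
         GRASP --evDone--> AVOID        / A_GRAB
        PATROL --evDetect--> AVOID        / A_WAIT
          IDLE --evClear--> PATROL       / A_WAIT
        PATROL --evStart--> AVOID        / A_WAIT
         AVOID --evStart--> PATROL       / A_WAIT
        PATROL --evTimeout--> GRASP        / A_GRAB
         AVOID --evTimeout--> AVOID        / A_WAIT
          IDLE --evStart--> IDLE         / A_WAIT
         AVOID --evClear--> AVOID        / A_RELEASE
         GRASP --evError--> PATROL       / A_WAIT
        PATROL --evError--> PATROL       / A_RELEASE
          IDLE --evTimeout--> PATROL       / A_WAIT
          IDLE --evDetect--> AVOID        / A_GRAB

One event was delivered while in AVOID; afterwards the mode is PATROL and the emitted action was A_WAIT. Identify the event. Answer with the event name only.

try evDetect: (AVOID, evDetect) → (IDLE, A_RELEASE)
try evTimeout: (AVOID, evTimeout) → (AVOID, A_WAIT)
try evClear: (AVOID, evClear) → (AVOID, A_RELEASE)
try evStart: (AVOID, evStart) → (PATROL, A_WAIT)  ← matches
try evDone: (AVOID, evDone) → (PATROL, A_RELEASE)
try evError: (AVOID, evError) → (AVOID, A_GRAB)

evStart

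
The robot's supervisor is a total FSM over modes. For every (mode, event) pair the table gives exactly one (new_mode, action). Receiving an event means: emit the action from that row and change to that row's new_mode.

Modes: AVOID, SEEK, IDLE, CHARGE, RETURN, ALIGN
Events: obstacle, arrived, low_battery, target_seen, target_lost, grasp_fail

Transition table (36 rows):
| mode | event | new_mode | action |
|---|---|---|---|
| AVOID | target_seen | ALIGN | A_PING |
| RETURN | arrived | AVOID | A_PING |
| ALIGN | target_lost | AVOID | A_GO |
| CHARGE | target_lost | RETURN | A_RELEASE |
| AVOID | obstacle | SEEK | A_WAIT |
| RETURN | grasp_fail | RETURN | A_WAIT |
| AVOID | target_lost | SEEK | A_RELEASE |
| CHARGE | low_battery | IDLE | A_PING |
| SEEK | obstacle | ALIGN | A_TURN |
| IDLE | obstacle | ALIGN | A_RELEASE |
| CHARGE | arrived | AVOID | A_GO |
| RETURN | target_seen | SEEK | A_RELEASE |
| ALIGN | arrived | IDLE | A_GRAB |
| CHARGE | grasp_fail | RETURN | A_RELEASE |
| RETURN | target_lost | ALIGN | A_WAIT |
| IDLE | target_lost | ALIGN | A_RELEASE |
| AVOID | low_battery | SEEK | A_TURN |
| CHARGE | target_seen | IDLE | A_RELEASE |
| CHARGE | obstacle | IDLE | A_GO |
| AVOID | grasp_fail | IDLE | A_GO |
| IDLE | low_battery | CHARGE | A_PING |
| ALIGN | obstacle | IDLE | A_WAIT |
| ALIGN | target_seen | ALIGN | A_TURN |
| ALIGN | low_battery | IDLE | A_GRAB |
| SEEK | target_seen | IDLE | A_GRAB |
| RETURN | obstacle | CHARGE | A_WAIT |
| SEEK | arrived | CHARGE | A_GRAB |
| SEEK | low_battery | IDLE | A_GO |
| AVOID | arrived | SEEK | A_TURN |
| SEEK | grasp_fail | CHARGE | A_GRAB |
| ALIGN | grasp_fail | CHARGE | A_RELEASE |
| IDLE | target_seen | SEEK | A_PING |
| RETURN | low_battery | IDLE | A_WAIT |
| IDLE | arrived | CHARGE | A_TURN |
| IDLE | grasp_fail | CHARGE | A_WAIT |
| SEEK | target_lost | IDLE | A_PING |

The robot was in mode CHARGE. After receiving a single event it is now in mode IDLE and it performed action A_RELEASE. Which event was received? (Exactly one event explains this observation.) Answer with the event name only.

try obstacle: (CHARGE, obstacle) → (IDLE, A_GO)
try arrived: (CHARGE, arrived) → (AVOID, A_GO)
try low_battery: (CHARGE, low_battery) → (IDLE, A_PING)
try target_seen: (CHARGE, target_seen) → (IDLE, A_RELEASE)  ← matches
try target_lost: (CHARGE, target_lost) → (RETURN, A_RELEASE)
try grasp_fail: (CHARGE, grasp_fail) → (RETURN, A_RELEASE)

target_seen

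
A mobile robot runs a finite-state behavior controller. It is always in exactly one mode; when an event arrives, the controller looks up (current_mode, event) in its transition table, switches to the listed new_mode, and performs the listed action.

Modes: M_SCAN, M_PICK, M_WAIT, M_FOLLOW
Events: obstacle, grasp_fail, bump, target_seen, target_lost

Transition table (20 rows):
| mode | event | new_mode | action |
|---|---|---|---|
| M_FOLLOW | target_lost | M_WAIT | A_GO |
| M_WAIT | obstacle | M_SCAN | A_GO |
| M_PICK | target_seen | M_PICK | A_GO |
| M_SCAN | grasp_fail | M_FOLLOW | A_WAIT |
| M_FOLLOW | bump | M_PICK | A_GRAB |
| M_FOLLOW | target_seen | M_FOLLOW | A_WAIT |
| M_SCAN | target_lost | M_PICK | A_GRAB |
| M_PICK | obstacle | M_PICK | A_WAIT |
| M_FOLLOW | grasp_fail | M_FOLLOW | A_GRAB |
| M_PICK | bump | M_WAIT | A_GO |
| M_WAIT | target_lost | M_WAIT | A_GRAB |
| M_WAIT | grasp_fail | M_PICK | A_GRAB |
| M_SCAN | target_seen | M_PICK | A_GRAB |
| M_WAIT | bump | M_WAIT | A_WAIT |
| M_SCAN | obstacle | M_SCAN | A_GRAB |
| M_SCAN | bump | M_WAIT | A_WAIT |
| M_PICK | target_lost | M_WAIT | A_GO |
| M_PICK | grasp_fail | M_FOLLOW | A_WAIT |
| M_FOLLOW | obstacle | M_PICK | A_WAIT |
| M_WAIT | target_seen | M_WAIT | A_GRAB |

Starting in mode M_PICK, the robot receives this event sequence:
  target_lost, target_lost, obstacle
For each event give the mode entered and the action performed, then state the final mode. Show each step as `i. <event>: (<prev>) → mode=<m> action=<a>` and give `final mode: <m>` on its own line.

1. target_lost: (M_PICK) → mode=M_WAIT action=A_GO
2. target_lost: (M_WAIT) → mode=M_WAIT action=A_GRAB
3. obstacle: (M_WAIT) → mode=M_SCAN action=A_GO

final mode: M_SCAN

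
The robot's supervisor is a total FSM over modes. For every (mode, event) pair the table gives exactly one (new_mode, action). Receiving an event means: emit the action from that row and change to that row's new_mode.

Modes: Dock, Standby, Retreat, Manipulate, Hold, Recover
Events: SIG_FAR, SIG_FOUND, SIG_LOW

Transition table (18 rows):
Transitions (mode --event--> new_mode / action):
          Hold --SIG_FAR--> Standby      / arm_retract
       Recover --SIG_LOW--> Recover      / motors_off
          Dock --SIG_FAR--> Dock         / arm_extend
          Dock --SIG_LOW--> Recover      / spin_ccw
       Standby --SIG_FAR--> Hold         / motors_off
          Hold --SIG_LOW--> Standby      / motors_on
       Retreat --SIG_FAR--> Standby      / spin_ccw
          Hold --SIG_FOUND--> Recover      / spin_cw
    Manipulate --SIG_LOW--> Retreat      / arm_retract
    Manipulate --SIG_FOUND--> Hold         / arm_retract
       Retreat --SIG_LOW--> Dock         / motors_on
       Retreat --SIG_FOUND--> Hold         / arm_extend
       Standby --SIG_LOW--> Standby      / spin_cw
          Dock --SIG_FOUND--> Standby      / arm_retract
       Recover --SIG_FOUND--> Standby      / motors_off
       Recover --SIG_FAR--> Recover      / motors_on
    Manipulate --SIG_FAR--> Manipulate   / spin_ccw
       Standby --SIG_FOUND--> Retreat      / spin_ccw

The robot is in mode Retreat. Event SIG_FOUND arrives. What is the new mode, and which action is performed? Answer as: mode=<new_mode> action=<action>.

current mode = Retreat; filter table to that mode:
  (Retreat, SIG_FAR) → (Standby, spin_ccw)
  (Retreat, SIG_LOW) → (Dock, motors_on)
  (Retreat, SIG_FOUND) → (Hold, arm_extend)  ← event matches
event = SIG_FOUND selects (Hold, arm_extend)

mode=Hold action=arm_extend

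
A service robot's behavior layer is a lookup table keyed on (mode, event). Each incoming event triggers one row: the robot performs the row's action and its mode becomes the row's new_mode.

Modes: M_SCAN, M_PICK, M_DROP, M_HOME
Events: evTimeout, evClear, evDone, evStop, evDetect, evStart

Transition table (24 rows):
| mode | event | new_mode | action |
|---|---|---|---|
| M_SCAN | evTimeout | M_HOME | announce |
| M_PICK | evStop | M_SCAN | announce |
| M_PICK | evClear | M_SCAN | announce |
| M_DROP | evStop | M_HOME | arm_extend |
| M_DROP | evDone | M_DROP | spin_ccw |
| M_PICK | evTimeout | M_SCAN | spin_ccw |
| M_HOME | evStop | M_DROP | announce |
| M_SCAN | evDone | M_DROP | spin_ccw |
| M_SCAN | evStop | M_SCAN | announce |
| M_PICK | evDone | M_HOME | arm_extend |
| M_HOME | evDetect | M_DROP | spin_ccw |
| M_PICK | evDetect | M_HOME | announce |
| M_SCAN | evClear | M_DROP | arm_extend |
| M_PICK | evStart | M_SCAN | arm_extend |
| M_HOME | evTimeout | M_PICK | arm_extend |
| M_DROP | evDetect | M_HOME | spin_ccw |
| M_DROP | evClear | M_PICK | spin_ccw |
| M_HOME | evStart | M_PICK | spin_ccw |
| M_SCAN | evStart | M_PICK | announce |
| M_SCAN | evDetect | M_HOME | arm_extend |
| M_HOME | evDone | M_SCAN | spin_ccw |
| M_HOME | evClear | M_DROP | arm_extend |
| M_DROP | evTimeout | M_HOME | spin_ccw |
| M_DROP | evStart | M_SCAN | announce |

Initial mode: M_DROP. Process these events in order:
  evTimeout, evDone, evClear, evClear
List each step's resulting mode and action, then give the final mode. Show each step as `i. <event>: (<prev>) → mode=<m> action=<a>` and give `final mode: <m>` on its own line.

final mode: M_PICK

1. evTimeout: (M_DROP) → mode=M_HOME action=spin_ccw
2. evDone: (M_HOME) → mode=M_SCAN action=spin_ccw
3. evClear: (M_SCAN) → mode=M_DROP action=arm_extend
4. evClear: (M_DROP) → mode=M_PICK action=spin_ccw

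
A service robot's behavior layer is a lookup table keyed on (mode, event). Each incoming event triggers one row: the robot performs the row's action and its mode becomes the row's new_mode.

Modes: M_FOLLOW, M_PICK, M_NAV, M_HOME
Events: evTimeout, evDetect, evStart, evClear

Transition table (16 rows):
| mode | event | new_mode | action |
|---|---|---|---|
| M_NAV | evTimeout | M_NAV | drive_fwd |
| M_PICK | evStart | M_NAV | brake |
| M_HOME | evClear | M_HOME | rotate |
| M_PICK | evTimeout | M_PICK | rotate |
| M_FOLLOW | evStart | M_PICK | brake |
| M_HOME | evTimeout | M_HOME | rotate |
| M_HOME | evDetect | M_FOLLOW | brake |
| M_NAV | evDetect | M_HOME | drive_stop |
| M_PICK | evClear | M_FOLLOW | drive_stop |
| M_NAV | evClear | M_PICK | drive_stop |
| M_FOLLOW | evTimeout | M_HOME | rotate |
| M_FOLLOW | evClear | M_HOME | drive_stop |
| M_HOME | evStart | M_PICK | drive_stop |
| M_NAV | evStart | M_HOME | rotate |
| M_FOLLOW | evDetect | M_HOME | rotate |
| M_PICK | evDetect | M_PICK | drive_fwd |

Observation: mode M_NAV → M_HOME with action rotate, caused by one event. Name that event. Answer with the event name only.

evStart

try evTimeout: (M_NAV, evTimeout) → (M_NAV, drive_fwd)
try evDetect: (M_NAV, evDetect) → (M_HOME, drive_stop)
try evStart: (M_NAV, evStart) → (M_HOME, rotate)  ← matches
try evClear: (M_NAV, evClear) → (M_PICK, drive_stop)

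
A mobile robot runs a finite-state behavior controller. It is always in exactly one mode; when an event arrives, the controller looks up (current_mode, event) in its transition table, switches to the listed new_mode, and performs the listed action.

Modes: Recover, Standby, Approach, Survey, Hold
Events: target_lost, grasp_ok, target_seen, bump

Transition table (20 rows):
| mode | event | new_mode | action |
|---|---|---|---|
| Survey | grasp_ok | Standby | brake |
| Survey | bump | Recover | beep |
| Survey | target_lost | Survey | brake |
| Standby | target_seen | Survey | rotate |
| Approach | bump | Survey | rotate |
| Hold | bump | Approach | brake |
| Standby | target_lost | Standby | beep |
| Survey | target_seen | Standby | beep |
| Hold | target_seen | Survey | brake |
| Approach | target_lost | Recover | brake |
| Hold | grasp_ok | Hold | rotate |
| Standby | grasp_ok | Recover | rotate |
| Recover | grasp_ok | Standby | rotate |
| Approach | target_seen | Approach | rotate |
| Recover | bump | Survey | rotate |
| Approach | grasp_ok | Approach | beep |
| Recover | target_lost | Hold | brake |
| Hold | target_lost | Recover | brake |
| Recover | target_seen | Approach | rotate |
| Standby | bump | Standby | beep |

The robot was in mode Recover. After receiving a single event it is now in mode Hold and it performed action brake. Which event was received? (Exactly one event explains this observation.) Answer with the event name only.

target_lost

try target_lost: (Recover, target_lost) → (Hold, brake)  ← matches
try grasp_ok: (Recover, grasp_ok) → (Standby, rotate)
try target_seen: (Recover, target_seen) → (Approach, rotate)
try bump: (Recover, bump) → (Survey, rotate)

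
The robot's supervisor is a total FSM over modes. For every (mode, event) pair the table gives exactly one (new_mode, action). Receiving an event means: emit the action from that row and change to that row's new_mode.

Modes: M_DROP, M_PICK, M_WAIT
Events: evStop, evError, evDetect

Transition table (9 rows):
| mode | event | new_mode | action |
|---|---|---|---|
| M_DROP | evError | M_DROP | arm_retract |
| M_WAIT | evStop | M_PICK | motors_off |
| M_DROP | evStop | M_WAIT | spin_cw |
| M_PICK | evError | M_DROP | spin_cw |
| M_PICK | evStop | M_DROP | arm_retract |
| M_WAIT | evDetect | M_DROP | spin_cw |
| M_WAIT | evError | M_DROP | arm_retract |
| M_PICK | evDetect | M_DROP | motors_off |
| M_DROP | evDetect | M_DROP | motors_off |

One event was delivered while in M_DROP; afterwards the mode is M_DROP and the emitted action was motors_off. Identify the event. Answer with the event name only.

try evStop: (M_DROP, evStop) → (M_WAIT, spin_cw)
try evError: (M_DROP, evError) → (M_DROP, arm_retract)
try evDetect: (M_DROP, evDetect) → (M_DROP, motors_off)  ← matches

evDetect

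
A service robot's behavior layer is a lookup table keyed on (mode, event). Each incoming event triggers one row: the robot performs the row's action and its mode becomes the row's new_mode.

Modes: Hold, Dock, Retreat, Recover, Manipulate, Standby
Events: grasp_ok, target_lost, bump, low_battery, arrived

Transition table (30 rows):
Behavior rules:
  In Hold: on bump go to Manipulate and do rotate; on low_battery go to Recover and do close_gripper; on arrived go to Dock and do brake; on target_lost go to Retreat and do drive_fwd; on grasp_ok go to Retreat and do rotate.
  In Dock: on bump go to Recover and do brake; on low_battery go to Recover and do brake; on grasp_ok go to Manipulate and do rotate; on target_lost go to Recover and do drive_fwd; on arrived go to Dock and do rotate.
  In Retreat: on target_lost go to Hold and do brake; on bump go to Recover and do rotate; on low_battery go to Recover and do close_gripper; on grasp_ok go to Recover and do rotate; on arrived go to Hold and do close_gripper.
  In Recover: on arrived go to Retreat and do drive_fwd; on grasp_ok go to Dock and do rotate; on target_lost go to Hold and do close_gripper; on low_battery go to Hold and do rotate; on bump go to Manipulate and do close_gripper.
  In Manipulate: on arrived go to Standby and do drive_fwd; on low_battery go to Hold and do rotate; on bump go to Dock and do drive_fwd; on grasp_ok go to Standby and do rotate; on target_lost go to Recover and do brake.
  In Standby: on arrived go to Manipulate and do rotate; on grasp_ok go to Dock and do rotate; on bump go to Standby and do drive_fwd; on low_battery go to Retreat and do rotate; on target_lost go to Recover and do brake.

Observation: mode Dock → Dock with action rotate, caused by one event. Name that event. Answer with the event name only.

try grasp_ok: (Dock, grasp_ok) → (Manipulate, rotate)
try target_lost: (Dock, target_lost) → (Recover, drive_fwd)
try bump: (Dock, bump) → (Recover, brake)
try low_battery: (Dock, low_battery) → (Recover, brake)
try arrived: (Dock, arrived) → (Dock, rotate)  ← matches

arrived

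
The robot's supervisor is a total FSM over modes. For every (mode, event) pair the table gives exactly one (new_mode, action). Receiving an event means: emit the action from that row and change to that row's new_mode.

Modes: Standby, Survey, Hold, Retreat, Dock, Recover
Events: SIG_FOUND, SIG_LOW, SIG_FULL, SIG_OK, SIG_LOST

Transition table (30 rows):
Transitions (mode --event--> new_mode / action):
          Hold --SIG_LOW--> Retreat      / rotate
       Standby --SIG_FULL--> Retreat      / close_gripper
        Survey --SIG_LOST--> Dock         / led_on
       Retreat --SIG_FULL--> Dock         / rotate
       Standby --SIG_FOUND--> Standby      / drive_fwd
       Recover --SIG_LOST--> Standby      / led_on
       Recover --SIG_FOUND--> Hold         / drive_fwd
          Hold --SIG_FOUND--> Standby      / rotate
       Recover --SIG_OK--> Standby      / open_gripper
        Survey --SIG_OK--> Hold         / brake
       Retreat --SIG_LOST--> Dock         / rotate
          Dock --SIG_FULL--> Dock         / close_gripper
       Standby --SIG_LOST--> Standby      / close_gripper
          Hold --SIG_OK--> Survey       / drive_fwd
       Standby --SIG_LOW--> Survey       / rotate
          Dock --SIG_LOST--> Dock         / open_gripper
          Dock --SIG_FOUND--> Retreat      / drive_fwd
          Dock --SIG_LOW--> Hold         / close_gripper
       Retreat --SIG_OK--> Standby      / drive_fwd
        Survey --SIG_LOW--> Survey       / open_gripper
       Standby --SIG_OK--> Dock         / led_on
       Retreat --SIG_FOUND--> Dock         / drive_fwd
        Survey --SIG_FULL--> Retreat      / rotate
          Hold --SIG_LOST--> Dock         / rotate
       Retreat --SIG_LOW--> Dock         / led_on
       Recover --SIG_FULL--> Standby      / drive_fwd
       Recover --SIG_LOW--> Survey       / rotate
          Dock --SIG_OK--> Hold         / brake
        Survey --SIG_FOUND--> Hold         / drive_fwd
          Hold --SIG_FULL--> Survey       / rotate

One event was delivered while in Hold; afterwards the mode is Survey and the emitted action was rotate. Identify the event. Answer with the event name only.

try SIG_FOUND: (Hold, SIG_FOUND) → (Standby, rotate)
try SIG_LOW: (Hold, SIG_LOW) → (Retreat, rotate)
try SIG_FULL: (Hold, SIG_FULL) → (Survey, rotate)  ← matches
try SIG_OK: (Hold, SIG_OK) → (Survey, drive_fwd)
try SIG_LOST: (Hold, SIG_LOST) → (Dock, rotate)

SIG_FULL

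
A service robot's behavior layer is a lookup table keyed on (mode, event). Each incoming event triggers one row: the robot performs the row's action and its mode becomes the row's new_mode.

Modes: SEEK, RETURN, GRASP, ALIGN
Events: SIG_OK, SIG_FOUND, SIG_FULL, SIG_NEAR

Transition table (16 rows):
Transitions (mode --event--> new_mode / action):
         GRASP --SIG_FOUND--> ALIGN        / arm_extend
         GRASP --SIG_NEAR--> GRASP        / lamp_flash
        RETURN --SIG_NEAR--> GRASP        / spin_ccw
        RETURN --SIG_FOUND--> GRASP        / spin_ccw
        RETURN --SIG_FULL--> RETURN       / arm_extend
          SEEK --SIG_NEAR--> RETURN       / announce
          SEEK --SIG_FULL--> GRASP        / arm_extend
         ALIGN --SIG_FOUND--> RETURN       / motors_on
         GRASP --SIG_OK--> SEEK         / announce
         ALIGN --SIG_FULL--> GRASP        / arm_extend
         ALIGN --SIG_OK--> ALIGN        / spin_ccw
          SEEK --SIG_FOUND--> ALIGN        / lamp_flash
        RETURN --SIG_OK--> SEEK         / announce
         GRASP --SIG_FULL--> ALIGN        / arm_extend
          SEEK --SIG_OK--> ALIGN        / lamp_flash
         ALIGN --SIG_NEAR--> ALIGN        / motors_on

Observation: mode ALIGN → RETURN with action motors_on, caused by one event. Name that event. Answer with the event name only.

try SIG_OK: (ALIGN, SIG_OK) → (ALIGN, spin_ccw)
try SIG_FOUND: (ALIGN, SIG_FOUND) → (RETURN, motors_on)  ← matches
try SIG_FULL: (ALIGN, SIG_FULL) → (GRASP, arm_extend)
try SIG_NEAR: (ALIGN, SIG_NEAR) → (ALIGN, motors_on)

SIG_FOUND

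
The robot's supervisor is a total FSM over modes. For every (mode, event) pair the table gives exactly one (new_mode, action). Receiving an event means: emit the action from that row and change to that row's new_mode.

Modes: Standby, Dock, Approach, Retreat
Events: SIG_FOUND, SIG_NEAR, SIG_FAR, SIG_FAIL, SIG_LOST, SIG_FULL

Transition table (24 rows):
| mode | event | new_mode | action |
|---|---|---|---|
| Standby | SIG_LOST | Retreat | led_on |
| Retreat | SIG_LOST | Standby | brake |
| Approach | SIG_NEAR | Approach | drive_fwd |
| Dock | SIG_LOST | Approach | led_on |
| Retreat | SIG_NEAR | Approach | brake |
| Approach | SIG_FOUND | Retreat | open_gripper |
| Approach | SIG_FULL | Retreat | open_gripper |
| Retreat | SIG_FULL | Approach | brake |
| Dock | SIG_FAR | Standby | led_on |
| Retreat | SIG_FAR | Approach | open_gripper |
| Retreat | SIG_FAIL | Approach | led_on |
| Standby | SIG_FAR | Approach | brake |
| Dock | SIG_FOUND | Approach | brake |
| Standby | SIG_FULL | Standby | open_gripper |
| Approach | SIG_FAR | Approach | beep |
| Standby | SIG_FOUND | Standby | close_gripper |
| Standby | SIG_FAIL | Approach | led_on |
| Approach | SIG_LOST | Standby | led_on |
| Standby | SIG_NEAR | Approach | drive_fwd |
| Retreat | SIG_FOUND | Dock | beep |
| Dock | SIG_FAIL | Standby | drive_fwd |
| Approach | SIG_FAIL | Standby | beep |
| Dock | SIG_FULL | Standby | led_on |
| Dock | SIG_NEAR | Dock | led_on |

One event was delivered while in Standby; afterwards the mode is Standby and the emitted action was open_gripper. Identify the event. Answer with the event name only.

try SIG_FOUND: (Standby, SIG_FOUND) → (Standby, close_gripper)
try SIG_NEAR: (Standby, SIG_NEAR) → (Approach, drive_fwd)
try SIG_FAR: (Standby, SIG_FAR) → (Approach, brake)
try SIG_FAIL: (Standby, SIG_FAIL) → (Approach, led_on)
try SIG_LOST: (Standby, SIG_LOST) → (Retreat, led_on)
try SIG_FULL: (Standby, SIG_FULL) → (Standby, open_gripper)  ← matches

SIG_FULL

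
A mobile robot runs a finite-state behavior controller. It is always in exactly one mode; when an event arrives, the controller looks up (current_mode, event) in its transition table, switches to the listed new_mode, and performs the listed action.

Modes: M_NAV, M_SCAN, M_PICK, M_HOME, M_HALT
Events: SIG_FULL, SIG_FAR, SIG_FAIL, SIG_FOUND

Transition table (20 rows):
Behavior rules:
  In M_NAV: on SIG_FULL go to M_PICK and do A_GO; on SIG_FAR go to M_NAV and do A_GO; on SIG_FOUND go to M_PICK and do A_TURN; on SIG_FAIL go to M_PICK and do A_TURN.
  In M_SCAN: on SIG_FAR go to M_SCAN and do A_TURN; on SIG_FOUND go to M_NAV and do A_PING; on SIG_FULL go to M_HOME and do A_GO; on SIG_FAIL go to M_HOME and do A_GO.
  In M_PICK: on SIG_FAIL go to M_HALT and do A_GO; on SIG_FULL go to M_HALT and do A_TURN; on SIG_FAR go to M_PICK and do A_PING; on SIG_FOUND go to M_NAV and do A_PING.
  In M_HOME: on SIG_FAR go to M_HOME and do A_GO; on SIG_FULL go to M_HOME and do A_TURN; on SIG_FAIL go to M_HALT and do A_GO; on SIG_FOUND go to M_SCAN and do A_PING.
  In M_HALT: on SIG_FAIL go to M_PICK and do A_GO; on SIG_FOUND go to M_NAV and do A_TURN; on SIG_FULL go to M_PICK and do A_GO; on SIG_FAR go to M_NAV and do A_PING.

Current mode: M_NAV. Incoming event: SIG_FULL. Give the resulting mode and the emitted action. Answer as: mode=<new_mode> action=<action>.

current mode = M_NAV; filter table to that mode:
  (M_NAV, SIG_FULL) → (M_PICK, A_GO)  ← event matches
  (M_NAV, SIG_FAR) → (M_NAV, A_GO)
  (M_NAV, SIG_FOUND) → (M_PICK, A_TURN)
  (M_NAV, SIG_FAIL) → (M_PICK, A_TURN)
event = SIG_FULL selects (M_PICK, A_GO)

mode=M_PICK action=A_GO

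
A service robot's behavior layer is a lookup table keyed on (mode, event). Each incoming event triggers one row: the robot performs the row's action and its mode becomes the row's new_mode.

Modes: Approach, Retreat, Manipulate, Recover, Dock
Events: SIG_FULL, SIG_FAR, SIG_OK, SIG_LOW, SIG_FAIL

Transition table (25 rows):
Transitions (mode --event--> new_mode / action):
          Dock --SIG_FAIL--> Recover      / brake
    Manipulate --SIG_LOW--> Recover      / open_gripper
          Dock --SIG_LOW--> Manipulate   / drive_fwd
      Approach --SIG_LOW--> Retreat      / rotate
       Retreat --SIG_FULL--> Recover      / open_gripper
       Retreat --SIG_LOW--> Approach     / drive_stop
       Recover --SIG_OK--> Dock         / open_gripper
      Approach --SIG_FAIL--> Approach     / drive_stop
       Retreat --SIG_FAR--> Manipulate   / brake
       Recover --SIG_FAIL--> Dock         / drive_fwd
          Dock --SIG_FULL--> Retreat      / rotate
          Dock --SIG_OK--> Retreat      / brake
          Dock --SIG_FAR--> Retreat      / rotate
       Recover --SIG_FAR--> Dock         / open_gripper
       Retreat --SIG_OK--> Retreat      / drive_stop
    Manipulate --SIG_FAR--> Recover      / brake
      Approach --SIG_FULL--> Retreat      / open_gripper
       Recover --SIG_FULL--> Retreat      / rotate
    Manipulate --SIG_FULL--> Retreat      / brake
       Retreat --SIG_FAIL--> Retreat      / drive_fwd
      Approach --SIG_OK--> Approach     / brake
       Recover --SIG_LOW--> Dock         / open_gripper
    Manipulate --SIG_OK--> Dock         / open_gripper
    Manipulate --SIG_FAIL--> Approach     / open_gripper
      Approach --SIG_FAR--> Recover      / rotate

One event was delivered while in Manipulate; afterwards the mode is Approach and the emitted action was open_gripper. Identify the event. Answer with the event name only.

try SIG_FULL: (Manipulate, SIG_FULL) → (Retreat, brake)
try SIG_FAR: (Manipulate, SIG_FAR) → (Recover, brake)
try SIG_OK: (Manipulate, SIG_OK) → (Dock, open_gripper)
try SIG_LOW: (Manipulate, SIG_LOW) → (Recover, open_gripper)
try SIG_FAIL: (Manipulate, SIG_FAIL) → (Approach, open_gripper)  ← matches

SIG_FAIL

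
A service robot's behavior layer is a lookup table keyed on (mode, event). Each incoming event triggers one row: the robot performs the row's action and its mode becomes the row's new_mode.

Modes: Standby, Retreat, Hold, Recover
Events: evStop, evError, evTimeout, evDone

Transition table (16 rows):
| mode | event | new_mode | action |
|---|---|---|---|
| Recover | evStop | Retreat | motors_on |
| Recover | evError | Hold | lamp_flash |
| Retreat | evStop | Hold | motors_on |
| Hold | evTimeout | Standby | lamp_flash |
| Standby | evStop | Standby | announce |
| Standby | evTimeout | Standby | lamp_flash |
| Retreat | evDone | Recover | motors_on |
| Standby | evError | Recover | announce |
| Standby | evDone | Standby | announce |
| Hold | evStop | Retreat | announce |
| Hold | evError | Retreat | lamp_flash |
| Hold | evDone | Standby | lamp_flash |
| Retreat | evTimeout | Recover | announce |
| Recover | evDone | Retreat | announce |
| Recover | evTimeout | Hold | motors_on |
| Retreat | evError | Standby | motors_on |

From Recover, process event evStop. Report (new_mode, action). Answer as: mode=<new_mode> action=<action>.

current mode = Recover; filter table to that mode:
  (Recover, evStop) → (Retreat, motors_on)  ← event matches
  (Recover, evError) → (Hold, lamp_flash)
  (Recover, evDone) → (Retreat, announce)
  (Recover, evTimeout) → (Hold, motors_on)
event = evStop selects (Retreat, motors_on)

mode=Retreat action=motors_on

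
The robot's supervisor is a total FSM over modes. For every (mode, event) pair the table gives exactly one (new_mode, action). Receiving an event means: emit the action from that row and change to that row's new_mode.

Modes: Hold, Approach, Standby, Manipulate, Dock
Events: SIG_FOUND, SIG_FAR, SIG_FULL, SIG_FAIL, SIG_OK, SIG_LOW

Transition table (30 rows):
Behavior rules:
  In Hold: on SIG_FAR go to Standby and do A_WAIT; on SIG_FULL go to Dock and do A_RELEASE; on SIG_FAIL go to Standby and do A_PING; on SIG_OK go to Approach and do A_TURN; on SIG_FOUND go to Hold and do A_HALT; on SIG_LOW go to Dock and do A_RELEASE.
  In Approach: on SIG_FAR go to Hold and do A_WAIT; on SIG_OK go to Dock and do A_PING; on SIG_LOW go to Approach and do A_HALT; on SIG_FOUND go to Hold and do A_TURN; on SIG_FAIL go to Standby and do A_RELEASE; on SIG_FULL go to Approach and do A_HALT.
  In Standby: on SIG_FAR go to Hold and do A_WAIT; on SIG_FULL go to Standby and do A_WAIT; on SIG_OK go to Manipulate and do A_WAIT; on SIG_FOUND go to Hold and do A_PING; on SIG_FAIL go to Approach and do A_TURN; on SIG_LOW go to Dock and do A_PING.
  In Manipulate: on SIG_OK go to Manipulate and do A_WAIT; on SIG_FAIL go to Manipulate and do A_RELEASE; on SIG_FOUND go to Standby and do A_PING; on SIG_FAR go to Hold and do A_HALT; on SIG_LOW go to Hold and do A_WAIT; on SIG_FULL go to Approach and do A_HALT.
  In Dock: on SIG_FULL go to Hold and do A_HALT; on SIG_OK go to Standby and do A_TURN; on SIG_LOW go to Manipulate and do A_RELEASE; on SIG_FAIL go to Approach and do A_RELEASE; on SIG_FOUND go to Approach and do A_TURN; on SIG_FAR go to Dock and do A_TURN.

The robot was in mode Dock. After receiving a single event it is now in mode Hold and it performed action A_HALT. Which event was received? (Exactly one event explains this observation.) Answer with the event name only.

try SIG_FOUND: (Dock, SIG_FOUND) → (Approach, A_TURN)
try SIG_FAR: (Dock, SIG_FAR) → (Dock, A_TURN)
try SIG_FULL: (Dock, SIG_FULL) → (Hold, A_HALT)  ← matches
try SIG_FAIL: (Dock, SIG_FAIL) → (Approach, A_RELEASE)
try SIG_OK: (Dock, SIG_OK) → (Standby, A_TURN)
try SIG_LOW: (Dock, SIG_LOW) → (Manipulate, A_RELEASE)

SIG_FULL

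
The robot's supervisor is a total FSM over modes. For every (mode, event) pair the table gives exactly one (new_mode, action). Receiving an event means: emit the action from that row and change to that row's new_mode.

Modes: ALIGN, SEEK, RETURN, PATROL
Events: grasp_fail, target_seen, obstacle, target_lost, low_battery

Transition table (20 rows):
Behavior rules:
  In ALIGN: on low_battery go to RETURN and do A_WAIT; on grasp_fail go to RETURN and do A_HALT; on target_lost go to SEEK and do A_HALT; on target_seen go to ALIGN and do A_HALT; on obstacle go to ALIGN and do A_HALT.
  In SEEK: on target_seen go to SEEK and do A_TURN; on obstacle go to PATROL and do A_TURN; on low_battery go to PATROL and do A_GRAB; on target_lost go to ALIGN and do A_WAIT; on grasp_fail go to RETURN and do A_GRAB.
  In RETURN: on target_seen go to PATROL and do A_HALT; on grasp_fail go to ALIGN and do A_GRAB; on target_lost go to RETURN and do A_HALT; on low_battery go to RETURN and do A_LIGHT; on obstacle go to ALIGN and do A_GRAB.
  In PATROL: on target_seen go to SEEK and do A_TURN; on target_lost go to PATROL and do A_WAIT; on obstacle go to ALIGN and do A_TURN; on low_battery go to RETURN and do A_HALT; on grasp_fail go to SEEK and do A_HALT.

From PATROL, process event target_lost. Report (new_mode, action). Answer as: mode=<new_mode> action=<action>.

mode=PATROL action=A_WAIT

current mode = PATROL; filter table to that mode:
  (PATROL, target_seen) → (SEEK, A_TURN)
  (PATROL, target_lost) → (PATROL, A_WAIT)  ← event matches
  (PATROL, obstacle) → (ALIGN, A_TURN)
  (PATROL, low_battery) → (RETURN, A_HALT)
  (PATROL, grasp_fail) → (SEEK, A_HALT)
event = target_lost selects (PATROL, A_WAIT)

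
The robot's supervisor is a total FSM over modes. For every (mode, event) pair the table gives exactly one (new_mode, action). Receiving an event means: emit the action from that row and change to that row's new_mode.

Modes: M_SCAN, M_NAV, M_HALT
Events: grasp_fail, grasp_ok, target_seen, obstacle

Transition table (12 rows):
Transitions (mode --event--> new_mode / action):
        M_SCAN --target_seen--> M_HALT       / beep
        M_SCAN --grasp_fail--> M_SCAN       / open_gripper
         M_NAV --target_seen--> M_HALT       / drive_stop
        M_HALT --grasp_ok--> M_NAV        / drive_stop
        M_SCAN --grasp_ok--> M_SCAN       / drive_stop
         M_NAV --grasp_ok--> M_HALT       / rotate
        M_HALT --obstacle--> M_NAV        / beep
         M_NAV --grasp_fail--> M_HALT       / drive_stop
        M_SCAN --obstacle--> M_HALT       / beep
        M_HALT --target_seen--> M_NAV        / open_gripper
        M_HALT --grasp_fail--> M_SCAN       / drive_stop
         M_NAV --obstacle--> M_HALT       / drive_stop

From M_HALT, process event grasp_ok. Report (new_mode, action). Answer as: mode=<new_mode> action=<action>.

current mode = M_HALT; filter table to that mode:
  (M_HALT, grasp_ok) → (M_NAV, drive_stop)  ← event matches
  (M_HALT, obstacle) → (M_NAV, beep)
  (M_HALT, target_seen) → (M_NAV, open_gripper)
  (M_HALT, grasp_fail) → (M_SCAN, drive_stop)
event = grasp_ok selects (M_NAV, drive_stop)

mode=M_NAV action=drive_stop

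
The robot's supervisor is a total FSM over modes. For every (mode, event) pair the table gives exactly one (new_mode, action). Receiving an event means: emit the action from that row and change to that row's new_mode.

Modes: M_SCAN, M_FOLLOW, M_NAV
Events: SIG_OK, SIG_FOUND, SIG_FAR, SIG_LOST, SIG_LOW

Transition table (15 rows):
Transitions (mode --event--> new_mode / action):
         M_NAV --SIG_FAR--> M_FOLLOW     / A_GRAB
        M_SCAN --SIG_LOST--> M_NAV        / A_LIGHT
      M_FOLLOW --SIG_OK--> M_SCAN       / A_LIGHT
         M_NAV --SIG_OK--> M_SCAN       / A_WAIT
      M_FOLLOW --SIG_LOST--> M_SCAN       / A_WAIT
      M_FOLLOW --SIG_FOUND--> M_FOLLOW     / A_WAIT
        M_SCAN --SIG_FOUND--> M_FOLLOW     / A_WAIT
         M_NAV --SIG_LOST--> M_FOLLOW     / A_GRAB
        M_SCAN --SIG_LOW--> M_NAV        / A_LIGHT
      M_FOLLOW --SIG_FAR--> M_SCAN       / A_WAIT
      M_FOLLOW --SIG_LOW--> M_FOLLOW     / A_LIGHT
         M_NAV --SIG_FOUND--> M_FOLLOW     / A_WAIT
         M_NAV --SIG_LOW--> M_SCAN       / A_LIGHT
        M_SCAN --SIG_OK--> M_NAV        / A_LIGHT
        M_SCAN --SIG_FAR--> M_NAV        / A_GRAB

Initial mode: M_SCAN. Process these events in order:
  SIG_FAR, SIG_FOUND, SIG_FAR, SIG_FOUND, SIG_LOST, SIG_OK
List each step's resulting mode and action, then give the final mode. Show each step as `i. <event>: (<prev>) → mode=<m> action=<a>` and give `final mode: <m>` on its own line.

final mode: M_NAV

1. SIG_FAR: (M_SCAN) → mode=M_NAV action=A_GRAB
2. SIG_FOUND: (M_NAV) → mode=M_FOLLOW action=A_WAIT
3. SIG_FAR: (M_FOLLOW) → mode=M_SCAN action=A_WAIT
4. SIG_FOUND: (M_SCAN) → mode=M_FOLLOW action=A_WAIT
5. SIG_LOST: (M_FOLLOW) → mode=M_SCAN action=A_WAIT
6. SIG_OK: (M_SCAN) → mode=M_NAV action=A_LIGHT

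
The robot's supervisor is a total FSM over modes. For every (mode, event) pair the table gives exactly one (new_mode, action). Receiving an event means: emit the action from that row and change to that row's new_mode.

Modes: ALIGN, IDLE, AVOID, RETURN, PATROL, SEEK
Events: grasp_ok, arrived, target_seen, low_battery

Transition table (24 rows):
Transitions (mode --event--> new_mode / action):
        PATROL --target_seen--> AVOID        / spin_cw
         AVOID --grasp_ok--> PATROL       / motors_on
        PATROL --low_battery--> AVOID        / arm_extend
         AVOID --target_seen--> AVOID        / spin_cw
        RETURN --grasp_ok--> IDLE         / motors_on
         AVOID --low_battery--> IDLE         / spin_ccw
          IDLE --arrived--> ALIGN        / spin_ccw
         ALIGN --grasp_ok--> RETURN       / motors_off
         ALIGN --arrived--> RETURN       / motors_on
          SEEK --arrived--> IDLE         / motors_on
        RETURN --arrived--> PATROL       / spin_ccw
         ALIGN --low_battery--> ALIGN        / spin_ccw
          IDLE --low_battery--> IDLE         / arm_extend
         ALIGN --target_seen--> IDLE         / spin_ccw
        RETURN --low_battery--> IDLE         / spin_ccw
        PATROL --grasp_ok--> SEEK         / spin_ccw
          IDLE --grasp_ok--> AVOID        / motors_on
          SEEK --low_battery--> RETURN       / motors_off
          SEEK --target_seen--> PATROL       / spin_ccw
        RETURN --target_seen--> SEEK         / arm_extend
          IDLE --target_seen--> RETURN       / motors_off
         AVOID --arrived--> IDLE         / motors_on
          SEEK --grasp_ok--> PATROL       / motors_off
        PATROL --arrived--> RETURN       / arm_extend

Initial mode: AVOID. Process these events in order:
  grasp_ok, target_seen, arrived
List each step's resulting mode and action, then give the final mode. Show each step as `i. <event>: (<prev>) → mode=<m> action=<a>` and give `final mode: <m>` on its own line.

1. grasp_ok: (AVOID) → mode=PATROL action=motors_on
2. target_seen: (PATROL) → mode=AVOID action=spin_cw
3. arrived: (AVOID) → mode=IDLE action=motors_on

final mode: IDLE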